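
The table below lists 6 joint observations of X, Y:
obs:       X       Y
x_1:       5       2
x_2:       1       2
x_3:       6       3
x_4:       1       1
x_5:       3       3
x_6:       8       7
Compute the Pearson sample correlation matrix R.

Step 1 — column means:
  mean(X) = (5 + 1 + 6 + 1 + 3 + 8) / 6 = 24/6 = 4
  mean(Y) = (2 + 2 + 3 + 1 + 3 + 7) / 6 = 18/6 = 3

Step 2 — sample variances and covariances s[i,j] = (1/(n-1)) · Σ_k (x_{k,i} - mean_i) · (x_{k,j} - mean_j), with n-1 = 5:
  s[X,X] = ((1)·(1) + (-3)·(-3) + (2)·(2) + (-3)·(-3) + (-1)·(-1) + (4)·(4)) / 5 = 40/5 = 8
  s[X,Y] = ((1)·(-1) + (-3)·(-1) + (2)·(0) + (-3)·(-2) + (-1)·(0) + (4)·(4)) / 5 = 24/5 = 4.8
  s[Y,Y] = ((-1)·(-1) + (-1)·(-1) + (0)·(0) + (-2)·(-2) + (0)·(0) + (4)·(4)) / 5 = 22/5 = 4.4
  Sample standard deviations s_i = √(s[i,i]):
  s(X) = √(8) = 2.8284
  s(Y) = √(4.4) = 2.0976

Step 3 — r_{ij} = s_{ij} / (s_i · s_j):
  r[X,X] = 1 (diagonal).
  r[X,Y] = 4.8 / (2.8284 · 2.0976) = 4.8 / 5.933 = 0.809
  r[Y,Y] = 1 (diagonal).

R is symmetric with unit diagonal. Assembling:

R = [[1, 0.809],
 [0.809, 1]]


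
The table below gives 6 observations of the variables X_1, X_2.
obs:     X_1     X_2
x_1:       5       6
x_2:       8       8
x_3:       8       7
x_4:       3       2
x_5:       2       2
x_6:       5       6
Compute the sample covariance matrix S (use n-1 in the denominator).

Step 1 — column means:
  mean(X_1) = (5 + 8 + 8 + 3 + 2 + 5) / 6 = 31/6 = 5.1667
  mean(X_2) = (6 + 8 + 7 + 2 + 2 + 6) / 6 = 31/6 = 5.1667

Step 2 — sample covariance S[i,j] = (1/(n-1)) · Σ_k (x_{k,i} - mean_i) · (x_{k,j} - mean_j), with n-1 = 5.
  S[X_1,X_1] = ((-0.1667)·(-0.1667) + (2.8333)·(2.8333) + (2.8333)·(2.8333) + (-2.1667)·(-2.1667) + (-3.1667)·(-3.1667) + (-0.1667)·(-0.1667)) / 5 = 30.8333/5 = 6.1667
  S[X_1,X_2] = ((-0.1667)·(0.8333) + (2.8333)·(2.8333) + (2.8333)·(1.8333) + (-2.1667)·(-3.1667) + (-3.1667)·(-3.1667) + (-0.1667)·(0.8333)) / 5 = 29.8333/5 = 5.9667
  S[X_2,X_2] = ((0.8333)·(0.8333) + (2.8333)·(2.8333) + (1.8333)·(1.8333) + (-3.1667)·(-3.1667) + (-3.1667)·(-3.1667) + (0.8333)·(0.8333)) / 5 = 32.8333/5 = 6.5667

S is symmetric (S[j,i] = S[i,j]). Assembling:

S = [[6.1667, 5.9667],
 [5.9667, 6.5667]]


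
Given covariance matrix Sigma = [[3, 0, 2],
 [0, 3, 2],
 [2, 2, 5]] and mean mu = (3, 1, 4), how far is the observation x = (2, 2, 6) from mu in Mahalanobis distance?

Step 1 — centre the observation: (x - mu) = (-1, 1, 2).

Step 2 — invert Sigma (cofactor / det for 3×3, or solve directly):
  Sigma^{-1} = [[0.5238, 0.1905, -0.2857],
 [0.1905, 0.5238, -0.2857],
 [-0.2857, -0.2857, 0.4286]].

Step 3 — form the quadratic (x - mu)^T · Sigma^{-1} · (x - mu):
  Sigma^{-1} · (x - mu) = (-0.9048, -0.2381, 0.8571).
  (x - mu)^T · [Sigma^{-1} · (x - mu)] = (-1)·(-0.9048) + (1)·(-0.2381) + (2)·(0.8571) = 2.381.

Step 4 — take square root: d = √(2.381) ≈ 1.543.

d(x, mu) = √(2.381) ≈ 1.543


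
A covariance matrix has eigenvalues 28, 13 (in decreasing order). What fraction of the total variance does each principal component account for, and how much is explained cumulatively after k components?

Step 1 — total variance = trace(Sigma) = Σ λ_i = 28 + 13 = 41.

Step 2 — fraction explained by component i = λ_i / Σ λ:
  PC1: 28/41 = 0.6829
  PC2: 13/41 = 0.3171

Step 3 — cumulative fraction after k components = (λ_1 + ... + λ_k) / Σ λ:
  k = 1: 28/41 = 0.6829
  k = 2: (28 + 13)/41 = 41/41 = 1

Summary (fraction, with percent):

explained: PC1 0.6829 (68.29%), PC2 0.3171 (31.71%);  cumulative: 0.6829, 1


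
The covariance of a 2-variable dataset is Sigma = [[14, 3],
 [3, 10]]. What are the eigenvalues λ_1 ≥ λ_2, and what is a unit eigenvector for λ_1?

Step 1 — characteristic polynomial of 2×2 Sigma:
  det(Sigma - λI) = λ² - trace · λ + det = 0.
  trace = 14 + 10 = 24, det = 14·10 - (3)² = 131.
Step 2 — discriminant:
  Δ = trace² - 4·det = 576 - 524 = 52.
Step 3 — eigenvalues:
  λ = (trace ± √Δ)/2 = (24 ± 7.2111)/2,
  λ_1 = 15.6056,  λ_2 = 8.3944.

Step 4 — unit eigenvector for λ_1: solve (Sigma - λ_1 I)v = 0. First row:
  (14 - 15.6056)·v_x + (3)·v_y = 0, i.e. (-1.6056)·v_x + (3)·v_y = 0,
  so v ∝ (b, λ_1 - a) = (3, 1.6056) = u.
  ||u|| = √((3)² + (1.6056)²) = √(11.5778) ≈ 3.4026,
  v_1 = u/||u|| ≈ (0.8817, 0.4719) (||v_1|| = 1).

λ_1 = 15.6056,  λ_2 = 8.3944;  v_1 ≈ (0.8817, 0.4719)


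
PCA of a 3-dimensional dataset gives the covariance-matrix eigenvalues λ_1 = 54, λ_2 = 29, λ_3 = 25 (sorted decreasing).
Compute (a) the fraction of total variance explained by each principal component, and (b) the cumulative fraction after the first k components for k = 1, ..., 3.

Step 1 — total variance = trace(Sigma) = Σ λ_i = 54 + 29 + 25 = 108.

Step 2 — fraction explained by component i = λ_i / Σ λ:
  PC1: 54/108 = 0.5
  PC2: 29/108 = 0.2685
  PC3: 25/108 = 0.2315

Step 3 — cumulative fraction after k components = (λ_1 + ... + λ_k) / Σ λ:
  k = 1: 54/108 = 0.5
  k = 2: (54 + 29)/108 = 83/108 = 0.7685
  k = 3: (54 + 29 + 25)/108 = 108/108 = 1

Summary (fraction, with percent):

explained: PC1 0.5 (50%), PC2 0.2685 (26.85%), PC3 0.2315 (23.15%);  cumulative: 0.5, 0.7685, 1


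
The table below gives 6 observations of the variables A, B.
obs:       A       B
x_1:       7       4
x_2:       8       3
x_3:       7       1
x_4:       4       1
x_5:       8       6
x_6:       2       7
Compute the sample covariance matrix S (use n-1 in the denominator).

Step 1 — column means:
  mean(A) = (7 + 8 + 7 + 4 + 8 + 2) / 6 = 36/6 = 6
  mean(B) = (4 + 3 + 1 + 1 + 6 + 7) / 6 = 22/6 = 3.6667

Step 2 — sample covariance S[i,j] = (1/(n-1)) · Σ_k (x_{k,i} - mean_i) · (x_{k,j} - mean_j), with n-1 = 5.
  S[A,A] = ((1)·(1) + (2)·(2) + (1)·(1) + (-2)·(-2) + (2)·(2) + (-4)·(-4)) / 5 = 30/5 = 6
  S[A,B] = ((1)·(0.3333) + (2)·(-0.6667) + (1)·(-2.6667) + (-2)·(-2.6667) + (2)·(2.3333) + (-4)·(3.3333)) / 5 = -7/5 = -1.4
  S[B,B] = ((0.3333)·(0.3333) + (-0.6667)·(-0.6667) + (-2.6667)·(-2.6667) + (-2.6667)·(-2.6667) + (2.3333)·(2.3333) + (3.3333)·(3.3333)) / 5 = 31.3333/5 = 6.2667

S is symmetric (S[j,i] = S[i,j]). Assembling:

S = [[6, -1.4],
 [-1.4, 6.2667]]


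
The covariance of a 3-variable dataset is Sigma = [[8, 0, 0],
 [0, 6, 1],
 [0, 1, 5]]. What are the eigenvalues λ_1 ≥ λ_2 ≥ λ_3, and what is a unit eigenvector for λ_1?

Step 1 — characteristic polynomial p(λ) = det(λI - Sigma) = λ³ - tr·λ² + c_1·λ - det, where tr = trace, c_1 = sum of the principal 2×2 minors, det = det(Sigma):
  tr = 8 + 6 + 5 = 19,
  c_1 = (8·6 - (0)²) + (8·5 - (0)²) + (6·5 - (1)²) = 48 + 40 + 29 = 117,
  det = 8·(6·5 - (1)²) - (0)·((0)·5 - (1)·(0)) + (0)·((0)·(1) - 6·(0)) = 8·(29) - (0)·(0) + (0)·(0) = 232.
  So p(λ) = λ³ - 19λ² + 117λ - 232.
Step 2 — look for an integer root (rational root theorem: any rational root is an integer divisor of 232). Testing λ = 8:
  p(8) = 512 - 1216 + 936 - 232 = 0  ✓
  Dividing out (λ - 8): p(λ) = (λ - 8)(λ² - 11λ + 29).
Step 3 — remaining eigenvalues from the quadratic λ² - 11λ + 29 = 0:
  Δ = 11² - 4·29 = 121 - 116 = 5,  λ = (11 ± √5)/2 = (11 ± 2.2361)/2 ≈ 6.618 or 4.382.
  Sorted: λ_1 = 8,  λ_2 = 6.618,  λ_3 = 4.382  (check: sum = 19 = tr ✓).

Step 4 — unit eigenvector for λ_1 = 8: v spans the null space of (Sigma - λ_1 I), whose rows are
  r_1 = (0, 0, 0),  r_2 = (0, -2, 1),  r_3 = (0, 1, -3).
  v is orthogonal to every row, so take v ∝ r_2 × r_3 = ((-2)·(-3) - (1)·(1), (1)·(0) - (0)·(-3), (0)·(1) - (-2)·(0)) = (5, 0, 0).
  Rescale (divide by 5): u = (1, 0, 0).
  ||u|| = √((1)² + (0)² + (0)²) = √(1) = 1,  v_1 = u/||u|| ≈ (1, 0, 0) (||v_1|| = 1).

λ_1 = 8,  λ_2 = 6.618,  λ_3 = 4.382;  v_1 ≈ (1, 0, 0)


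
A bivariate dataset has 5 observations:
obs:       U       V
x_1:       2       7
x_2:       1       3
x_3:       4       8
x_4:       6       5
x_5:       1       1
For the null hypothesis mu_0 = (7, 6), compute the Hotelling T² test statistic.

Step 1 — sample mean vector:
  mean(U) = (2 + 1 + 4 + 6 + 1) / 5 = 14/5 = 2.8
  mean(V) = (7 + 3 + 8 + 5 + 1) / 5 = 24/5 = 4.8
  x̄ = (2.8, 4.8),  deviation x̄ - mu_0 = (2.8, 4.8) - (7, 6) = (-4.2, -1.2).

Step 2 — sample covariance matrix, S[i,j] = (1/(n-1)) · Σ_k (x_{k,i} - mean_i) · (x_{k,j} - mean_j), divisor n-1 = 4:
  S[U,U] = ((-0.8)·(-0.8) + (-1.8)·(-1.8) + (1.2)·(1.2) + (3.2)·(3.2) + (-1.8)·(-1.8)) / 4 = 18.8/4 = 4.7
  S[U,V] = ((-0.8)·(2.2) + (-1.8)·(-1.8) + (1.2)·(3.2) + (3.2)·(0.2) + (-1.8)·(-3.8)) / 4 = 12.8/4 = 3.2
  S[V,V] = ((2.2)·(2.2) + (-1.8)·(-1.8) + (3.2)·(3.2) + (0.2)·(0.2) + (-3.8)·(-3.8)) / 4 = 32.8/4 = 8.2
  S = [[4.7, 3.2],
 [3.2, 8.2]].

Step 3 — invert S. det(S) = 4.7·8.2 - (3.2)² = 28.3.
  S^{-1} = (1/det) · [[d, -b], [-b, a]] = [[0.2898, -0.1131],
 [-0.1131, 0.1661]].

Step 4 — quadratic form (x̄ - mu_0)^T · S^{-1} · (x̄ - mu_0):
  S^{-1} · (x̄ - mu_0) = (-1.0813, 0.2756),
  (x̄ - mu_0)^T · [...] = (-4.2)·(-1.0813) + (-1.2)·(0.2756) = 4.2106.

Step 5 — scale by n: T² = 5 · 4.2106 = 21.053.

T² ≈ 21.053


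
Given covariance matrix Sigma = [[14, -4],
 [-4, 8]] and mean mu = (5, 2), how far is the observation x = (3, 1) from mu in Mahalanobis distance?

Step 1 — centre the observation: (x - mu) = (-2, -1).

Step 2 — invert Sigma. det(Sigma) = 14·8 - (-4)² = 96.
  Sigma^{-1} = (1/det) · [[d, -b], [-b, a]] = [[0.0833, 0.0417],
 [0.0417, 0.1458]].

Step 3 — form the quadratic (x - mu)^T · Sigma^{-1} · (x - mu):
  Sigma^{-1} · (x - mu) = (-0.2083, -0.2292).
  (x - mu)^T · [Sigma^{-1} · (x - mu)] = (-2)·(-0.2083) + (-1)·(-0.2292) = 0.6458.

Step 4 — take square root: d = √(0.6458) ≈ 0.8036.

d(x, mu) = √(0.6458) ≈ 0.8036


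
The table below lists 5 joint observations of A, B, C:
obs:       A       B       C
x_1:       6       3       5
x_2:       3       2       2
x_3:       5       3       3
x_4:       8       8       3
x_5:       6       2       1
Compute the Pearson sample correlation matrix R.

Step 1 — column means:
  mean(A) = (6 + 3 + 5 + 8 + 6) / 5 = 28/5 = 5.6
  mean(B) = (3 + 2 + 3 + 8 + 2) / 5 = 18/5 = 3.6
  mean(C) = (5 + 2 + 3 + 3 + 1) / 5 = 14/5 = 2.8

Step 2 — sample variances and covariances s[i,j] = (1/(n-1)) · Σ_k (x_{k,i} - mean_i) · (x_{k,j} - mean_j), with n-1 = 4:
  s[A,A] = ((0.4)·(0.4) + (-2.6)·(-2.6) + (-0.6)·(-0.6) + (2.4)·(2.4) + (0.4)·(0.4)) / 4 = 13.2/4 = 3.3
  s[A,B] = ((0.4)·(-0.6) + (-2.6)·(-1.6) + (-0.6)·(-0.6) + (2.4)·(4.4) + (0.4)·(-1.6)) / 4 = 14.2/4 = 3.55
  s[A,C] = ((0.4)·(2.2) + (-2.6)·(-0.8) + (-0.6)·(0.2) + (2.4)·(0.2) + (0.4)·(-1.8)) / 4 = 2.6/4 = 0.65
  s[B,B] = ((-0.6)·(-0.6) + (-1.6)·(-1.6) + (-0.6)·(-0.6) + (4.4)·(4.4) + (-1.6)·(-1.6)) / 4 = 25.2/4 = 6.3
  s[B,C] = ((-0.6)·(2.2) + (-1.6)·(-0.8) + (-0.6)·(0.2) + (4.4)·(0.2) + (-1.6)·(-1.8)) / 4 = 3.6/4 = 0.9
  s[C,C] = ((2.2)·(2.2) + (-0.8)·(-0.8) + (0.2)·(0.2) + (0.2)·(0.2) + (-1.8)·(-1.8)) / 4 = 8.8/4 = 2.2
  Sample standard deviations s_i = √(s[i,i]):
  s(A) = √(3.3) = 1.8166
  s(B) = √(6.3) = 2.51
  s(C) = √(2.2) = 1.4832

Step 3 — r_{ij} = s_{ij} / (s_i · s_j):
  r[A,A] = 1 (diagonal).
  r[A,B] = 3.55 / (1.8166 · 2.51) = 3.55 / 4.5596 = 0.7786
  r[A,C] = 0.65 / (1.8166 · 1.4832) = 0.65 / 2.6944 = 0.2412
  r[B,B] = 1 (diagonal).
  r[B,C] = 0.9 / (2.51 · 1.4832) = 0.9 / 3.7229 = 0.2417
  r[C,C] = 1 (diagonal).

R is symmetric with unit diagonal. Assembling:

R = [[1, 0.7786, 0.2412],
 [0.7786, 1, 0.2417],
 [0.2412, 0.2417, 1]]


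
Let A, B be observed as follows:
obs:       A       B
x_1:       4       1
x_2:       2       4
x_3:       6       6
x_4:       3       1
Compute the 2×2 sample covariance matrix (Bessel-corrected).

Step 1 — column means:
  mean(A) = (4 + 2 + 6 + 3) / 4 = 15/4 = 3.75
  mean(B) = (1 + 4 + 6 + 1) / 4 = 12/4 = 3

Step 2 — sample covariance S[i,j] = (1/(n-1)) · Σ_k (x_{k,i} - mean_i) · (x_{k,j} - mean_j), with n-1 = 3.
  S[A,A] = ((0.25)·(0.25) + (-1.75)·(-1.75) + (2.25)·(2.25) + (-0.75)·(-0.75)) / 3 = 8.75/3 = 2.9167
  S[A,B] = ((0.25)·(-2) + (-1.75)·(1) + (2.25)·(3) + (-0.75)·(-2)) / 3 = 6/3 = 2
  S[B,B] = ((-2)·(-2) + (1)·(1) + (3)·(3) + (-2)·(-2)) / 3 = 18/3 = 6

S is symmetric (S[j,i] = S[i,j]). Assembling:

S = [[2.9167, 2],
 [2, 6]]


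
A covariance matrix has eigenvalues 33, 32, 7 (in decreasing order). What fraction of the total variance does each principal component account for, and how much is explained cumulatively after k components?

Step 1 — total variance = trace(Sigma) = Σ λ_i = 33 + 32 + 7 = 72.

Step 2 — fraction explained by component i = λ_i / Σ λ:
  PC1: 33/72 = 0.4583
  PC2: 32/72 = 0.4444
  PC3: 7/72 = 0.0972

Step 3 — cumulative fraction after k components = (λ_1 + ... + λ_k) / Σ λ:
  k = 1: 33/72 = 0.4583
  k = 2: (33 + 32)/72 = 65/72 = 0.9028
  k = 3: (33 + 32 + 7)/72 = 72/72 = 1

Summary (fraction, with percent):

explained: PC1 0.4583 (45.83%), PC2 0.4444 (44.44%), PC3 0.0972 (9.72%);  cumulative: 0.4583, 0.9028, 1


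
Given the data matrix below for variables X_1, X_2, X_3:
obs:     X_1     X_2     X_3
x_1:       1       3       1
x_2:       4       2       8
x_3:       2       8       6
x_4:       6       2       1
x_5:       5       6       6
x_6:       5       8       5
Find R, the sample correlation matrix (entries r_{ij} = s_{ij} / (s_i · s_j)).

Step 1 — column means:
  mean(X_1) = (1 + 4 + 2 + 6 + 5 + 5) / 6 = 23/6 = 3.8333
  mean(X_2) = (3 + 2 + 8 + 2 + 6 + 8) / 6 = 29/6 = 4.8333
  mean(X_3) = (1 + 8 + 6 + 1 + 6 + 5) / 6 = 27/6 = 4.5

Step 2 — sample variances and covariances s[i,j] = (1/(n-1)) · Σ_k (x_{k,i} - mean_i) · (x_{k,j} - mean_j), with n-1 = 5:
  s[X_1,X_1] = ((-2.8333)·(-2.8333) + (0.1667)·(0.1667) + (-1.8333)·(-1.8333) + (2.1667)·(2.1667) + (1.1667)·(1.1667) + (1.1667)·(1.1667)) / 5 = 18.8333/5 = 3.7667
  s[X_1,X_2] = ((-2.8333)·(-1.8333) + (0.1667)·(-2.8333) + (-1.8333)·(3.1667) + (2.1667)·(-2.8333) + (1.1667)·(1.1667) + (1.1667)·(3.1667)) / 5 = -2.1667/5 = -0.4333
  s[X_1,X_3] = ((-2.8333)·(-3.5) + (0.1667)·(3.5) + (-1.8333)·(1.5) + (2.1667)·(-3.5) + (1.1667)·(1.5) + (1.1667)·(0.5)) / 5 = 2.5/5 = 0.5
  s[X_2,X_2] = ((-1.8333)·(-1.8333) + (-2.8333)·(-2.8333) + (3.1667)·(3.1667) + (-2.8333)·(-2.8333) + (1.1667)·(1.1667) + (3.1667)·(3.1667)) / 5 = 40.8333/5 = 8.1667
  s[X_2,X_3] = ((-1.8333)·(-3.5) + (-2.8333)·(3.5) + (3.1667)·(1.5) + (-2.8333)·(-3.5) + (1.1667)·(1.5) + (3.1667)·(0.5)) / 5 = 14.5/5 = 2.9
  s[X_3,X_3] = ((-3.5)·(-3.5) + (3.5)·(3.5) + (1.5)·(1.5) + (-3.5)·(-3.5) + (1.5)·(1.5) + (0.5)·(0.5)) / 5 = 41.5/5 = 8.3
  Sample standard deviations s_i = √(s[i,i]):
  s(X_1) = √(3.7667) = 1.9408
  s(X_2) = √(8.1667) = 2.8577
  s(X_3) = √(8.3) = 2.881

Step 3 — r_{ij} = s_{ij} / (s_i · s_j):
  r[X_1,X_1] = 1 (diagonal).
  r[X_1,X_2] = -0.4333 / (1.9408 · 2.8577) = -0.4333 / 5.5463 = -0.0781
  r[X_1,X_3] = 0.5 / (1.9408 · 2.881) = 0.5 / 5.5914 = 0.0894
  r[X_2,X_2] = 1 (diagonal).
  r[X_2,X_3] = 2.9 / (2.8577 · 2.881) = 2.9 / 8.2331 = 0.3522
  r[X_3,X_3] = 1 (diagonal).

R is symmetric with unit diagonal. Assembling:

R = [[1, -0.0781, 0.0894],
 [-0.0781, 1, 0.3522],
 [0.0894, 0.3522, 1]]


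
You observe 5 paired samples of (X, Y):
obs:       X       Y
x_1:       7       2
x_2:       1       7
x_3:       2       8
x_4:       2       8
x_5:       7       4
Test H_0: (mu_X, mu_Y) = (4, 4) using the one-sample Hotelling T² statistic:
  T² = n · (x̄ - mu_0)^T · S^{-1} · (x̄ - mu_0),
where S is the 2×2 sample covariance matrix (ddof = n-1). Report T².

Step 1 — sample mean vector:
  mean(X) = (7 + 1 + 2 + 2 + 7) / 5 = 19/5 = 3.8
  mean(Y) = (2 + 7 + 8 + 8 + 4) / 5 = 29/5 = 5.8
  x̄ = (3.8, 5.8),  deviation x̄ - mu_0 = (3.8, 5.8) - (4, 4) = (-0.2, 1.8).

Step 2 — sample covariance matrix, S[i,j] = (1/(n-1)) · Σ_k (x_{k,i} - mean_i) · (x_{k,j} - mean_j), divisor n-1 = 4:
  S[X,X] = ((3.2)·(3.2) + (-2.8)·(-2.8) + (-1.8)·(-1.8) + (-1.8)·(-1.8) + (3.2)·(3.2)) / 4 = 34.8/4 = 8.7
  S[X,Y] = ((3.2)·(-3.8) + (-2.8)·(1.2) + (-1.8)·(2.2) + (-1.8)·(2.2) + (3.2)·(-1.8)) / 4 = -29.2/4 = -7.3
  S[Y,Y] = ((-3.8)·(-3.8) + (1.2)·(1.2) + (2.2)·(2.2) + (2.2)·(2.2) + (-1.8)·(-1.8)) / 4 = 28.8/4 = 7.2
  S = [[8.7, -7.3],
 [-7.3, 7.2]].

Step 3 — invert S. det(S) = 8.7·7.2 - (-7.3)² = 9.35.
  S^{-1} = (1/det) · [[d, -b], [-b, a]] = [[0.7701, 0.7807],
 [0.7807, 0.9305]].

Step 4 — quadratic form (x̄ - mu_0)^T · S^{-1} · (x̄ - mu_0):
  S^{-1} · (x̄ - mu_0) = (1.2513, 1.5187),
  (x̄ - mu_0)^T · [...] = (-0.2)·(1.2513) + (1.8)·(1.5187) = 2.4834.

Step 5 — scale by n: T² = 5 · 2.4834 = 12.4171.

T² ≈ 12.4171


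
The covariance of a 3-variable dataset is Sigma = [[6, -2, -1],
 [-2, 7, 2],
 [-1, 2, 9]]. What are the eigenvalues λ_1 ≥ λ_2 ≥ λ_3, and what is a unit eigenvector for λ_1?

Step 1 — characteristic polynomial p(λ) = det(λI - Sigma) = λ³ - tr·λ² + c_1·λ - det, where tr = trace, c_1 = sum of the principal 2×2 minors, det = det(Sigma):
  tr = 6 + 7 + 9 = 22,
  c_1 = (6·7 - (-2)²) + (6·9 - (-1)²) + (7·9 - (2)²) = 38 + 53 + 59 = 150,
  det = 6·(7·9 - (2)²) - (-2)·((-2)·9 - (2)·(-1)) + (-1)·((-2)·(2) - 7·(-1)) = 6·(59) - (-2)·(-16) + (-1)·(3) = 319.
  So p(λ) = λ³ - 22λ² + 150λ - 319.
Step 2 — look for an integer root (rational root theorem: any rational root is an integer divisor of 319). Testing λ = 11:
  p(11) = 1331 - 2662 + 1650 - 319 = 0  ✓
  Dividing out (λ - 11): p(λ) = (λ - 11)(λ² - 11λ + 29).
Step 3 — remaining eigenvalues from the quadratic λ² - 11λ + 29 = 0:
  Δ = 11² - 4·29 = 121 - 116 = 5,  λ = (11 ± √5)/2 = (11 ± 2.2361)/2 ≈ 6.618 or 4.382.
  Sorted: λ_1 = 11,  λ_2 = 6.618,  λ_3 = 4.382  (check: sum = 22 = tr ✓).

Step 4 — unit eigenvector for λ_1 = 11: v spans the null space of (Sigma - λ_1 I), whose rows are
  r_1 = (-5, -2, -1),  r_2 = (-2, -4, 2),  r_3 = (-1, 2, -2).
  v is orthogonal to every row, so take v ∝ r_1 × r_2 = ((-2)·(2) - (-1)·(-4), (-1)·(-2) - (-5)·(2), (-5)·(-4) - (-2)·(-2)) = (-8, 12, 16).
  Rescale (divide by 4; multiply by -1 so the first nonzero entry is positive): u = (2, -3, -4).
  ||u|| = √((2)² + (-3)² + (-4)²) = √(29) ≈ 5.3852,  v_1 = u/||u|| ≈ (0.3714, -0.5571, -0.7428) (||v_1|| = 1).

λ_1 = 11,  λ_2 = 6.618,  λ_3 = 4.382;  v_1 ≈ (0.3714, -0.5571, -0.7428)


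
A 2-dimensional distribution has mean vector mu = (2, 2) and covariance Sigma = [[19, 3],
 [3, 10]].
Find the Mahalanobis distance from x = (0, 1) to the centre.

Step 1 — centre the observation: (x - mu) = (-2, -1).

Step 2 — invert Sigma. det(Sigma) = 19·10 - (3)² = 181.
  Sigma^{-1} = (1/det) · [[d, -b], [-b, a]] = [[0.0552, -0.0166],
 [-0.0166, 0.105]].

Step 3 — form the quadratic (x - mu)^T · Sigma^{-1} · (x - mu):
  Sigma^{-1} · (x - mu) = (-0.0939, -0.0718).
  (x - mu)^T · [Sigma^{-1} · (x - mu)] = (-2)·(-0.0939) + (-1)·(-0.0718) = 0.2597.

Step 4 — take square root: d = √(0.2597) ≈ 0.5096.

d(x, mu) = √(0.2597) ≈ 0.5096


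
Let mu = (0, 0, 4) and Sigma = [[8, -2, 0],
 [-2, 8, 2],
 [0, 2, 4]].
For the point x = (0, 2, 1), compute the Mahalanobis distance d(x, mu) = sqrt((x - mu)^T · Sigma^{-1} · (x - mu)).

Step 1 — centre the observation: (x - mu) = (0, 2, -3).

Step 2 — invert Sigma (cofactor / det for 3×3, or solve directly):
  Sigma^{-1} = [[0.1346, 0.0385, -0.0192],
 [0.0385, 0.1538, -0.0769],
 [-0.0192, -0.0769, 0.2885]].

Step 3 — form the quadratic (x - mu)^T · Sigma^{-1} · (x - mu):
  Sigma^{-1} · (x - mu) = (0.1346, 0.5385, -1.0192).
  (x - mu)^T · [Sigma^{-1} · (x - mu)] = (0)·(0.1346) + (2)·(0.5385) + (-3)·(-1.0192) = 4.1346.

Step 4 — take square root: d = √(4.1346) ≈ 2.0334.

d(x, mu) = √(4.1346) ≈ 2.0334


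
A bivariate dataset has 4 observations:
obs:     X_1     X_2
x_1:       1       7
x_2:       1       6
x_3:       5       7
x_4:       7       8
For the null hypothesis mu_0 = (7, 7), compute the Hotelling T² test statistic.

Step 1 — sample mean vector:
  mean(X_1) = (1 + 1 + 5 + 7) / 4 = 14/4 = 3.5
  mean(X_2) = (7 + 6 + 7 + 8) / 4 = 28/4 = 7
  x̄ = (3.5, 7),  deviation x̄ - mu_0 = (3.5, 7) - (7, 7) = (-3.5, 0).

Step 2 — sample covariance matrix, S[i,j] = (1/(n-1)) · Σ_k (x_{k,i} - mean_i) · (x_{k,j} - mean_j), divisor n-1 = 3:
  S[X_1,X_1] = ((-2.5)·(-2.5) + (-2.5)·(-2.5) + (1.5)·(1.5) + (3.5)·(3.5)) / 3 = 27/3 = 9
  S[X_1,X_2] = ((-2.5)·(0) + (-2.5)·(-1) + (1.5)·(0) + (3.5)·(1)) / 3 = 6/3 = 2
  S[X_2,X_2] = ((0)·(0) + (-1)·(-1) + (0)·(0) + (1)·(1)) / 3 = 2/3 = 0.6667
  S = [[9, 2],
 [2, 0.6667]].

Step 3 — invert S. det(S) = 9·0.6667 - (2)² = 2.
  S^{-1} = (1/det) · [[d, -b], [-b, a]] = [[0.3333, -1],
 [-1, 4.5]].

Step 4 — quadratic form (x̄ - mu_0)^T · S^{-1} · (x̄ - mu_0):
  S^{-1} · (x̄ - mu_0) = (-1.1667, 3.5),
  (x̄ - mu_0)^T · [...] = (-3.5)·(-1.1667) + (0)·(3.5) = 4.0833.

Step 5 — scale by n: T² = 4 · 4.0833 = 16.3333.

T² ≈ 16.3333


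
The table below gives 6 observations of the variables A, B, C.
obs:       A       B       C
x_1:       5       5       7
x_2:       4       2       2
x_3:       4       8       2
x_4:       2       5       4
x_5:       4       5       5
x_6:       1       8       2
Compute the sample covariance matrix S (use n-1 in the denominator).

Step 1 — column means:
  mean(A) = (5 + 4 + 4 + 2 + 4 + 1) / 6 = 20/6 = 3.3333
  mean(B) = (5 + 2 + 8 + 5 + 5 + 8) / 6 = 33/6 = 5.5
  mean(C) = (7 + 2 + 2 + 4 + 5 + 2) / 6 = 22/6 = 3.6667

Step 2 — sample covariance S[i,j] = (1/(n-1)) · Σ_k (x_{k,i} - mean_i) · (x_{k,j} - mean_j), with n-1 = 5.
  S[A,A] = ((1.6667)·(1.6667) + (0.6667)·(0.6667) + (0.6667)·(0.6667) + (-1.3333)·(-1.3333) + (0.6667)·(0.6667) + (-2.3333)·(-2.3333)) / 5 = 11.3333/5 = 2.2667
  S[A,B] = ((1.6667)·(-0.5) + (0.6667)·(-3.5) + (0.6667)·(2.5) + (-1.3333)·(-0.5) + (0.6667)·(-0.5) + (-2.3333)·(2.5)) / 5 = -7/5 = -1.4
  S[A,C] = ((1.6667)·(3.3333) + (0.6667)·(-1.6667) + (0.6667)·(-1.6667) + (-1.3333)·(0.3333) + (0.6667)·(1.3333) + (-2.3333)·(-1.6667)) / 5 = 7.6667/5 = 1.5333
  S[B,B] = ((-0.5)·(-0.5) + (-3.5)·(-3.5) + (2.5)·(2.5) + (-0.5)·(-0.5) + (-0.5)·(-0.5) + (2.5)·(2.5)) / 5 = 25.5/5 = 5.1
  S[B,C] = ((-0.5)·(3.3333) + (-3.5)·(-1.6667) + (2.5)·(-1.6667) + (-0.5)·(0.3333) + (-0.5)·(1.3333) + (2.5)·(-1.6667)) / 5 = -5/5 = -1
  S[C,C] = ((3.3333)·(3.3333) + (-1.6667)·(-1.6667) + (-1.6667)·(-1.6667) + (0.3333)·(0.3333) + (1.3333)·(1.3333) + (-1.6667)·(-1.6667)) / 5 = 21.3333/5 = 4.2667

S is symmetric (S[j,i] = S[i,j]). Assembling:

S = [[2.2667, -1.4, 1.5333],
 [-1.4, 5.1, -1],
 [1.5333, -1, 4.2667]]


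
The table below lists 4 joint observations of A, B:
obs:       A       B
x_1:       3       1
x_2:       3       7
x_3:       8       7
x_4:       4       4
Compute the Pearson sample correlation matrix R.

Step 1 — column means:
  mean(A) = (3 + 3 + 8 + 4) / 4 = 18/4 = 4.5
  mean(B) = (1 + 7 + 7 + 4) / 4 = 19/4 = 4.75

Step 2 — sample variances and covariances s[i,j] = (1/(n-1)) · Σ_k (x_{k,i} - mean_i) · (x_{k,j} - mean_j), with n-1 = 3:
  s[A,A] = ((-1.5)·(-1.5) + (-1.5)·(-1.5) + (3.5)·(3.5) + (-0.5)·(-0.5)) / 3 = 17/3 = 5.6667
  s[A,B] = ((-1.5)·(-3.75) + (-1.5)·(2.25) + (3.5)·(2.25) + (-0.5)·(-0.75)) / 3 = 10.5/3 = 3.5
  s[B,B] = ((-3.75)·(-3.75) + (2.25)·(2.25) + (2.25)·(2.25) + (-0.75)·(-0.75)) / 3 = 24.75/3 = 8.25
  Sample standard deviations s_i = √(s[i,i]):
  s(A) = √(5.6667) = 2.3805
  s(B) = √(8.25) = 2.8723

Step 3 — r_{ij} = s_{ij} / (s_i · s_j):
  r[A,A] = 1 (diagonal).
  r[A,B] = 3.5 / (2.3805 · 2.8723) = 3.5 / 6.8374 = 0.5119
  r[B,B] = 1 (diagonal).

R is symmetric with unit diagonal. Assembling:

R = [[1, 0.5119],
 [0.5119, 1]]


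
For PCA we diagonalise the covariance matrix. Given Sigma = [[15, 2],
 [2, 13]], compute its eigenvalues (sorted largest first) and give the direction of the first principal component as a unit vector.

Step 1 — characteristic polynomial of 2×2 Sigma:
  det(Sigma - λI) = λ² - trace · λ + det = 0.
  trace = 15 + 13 = 28, det = 15·13 - (2)² = 191.
Step 2 — discriminant:
  Δ = trace² - 4·det = 784 - 764 = 20.
Step 3 — eigenvalues:
  λ = (trace ± √Δ)/2 = (28 ± 4.4721)/2,
  λ_1 = 16.2361,  λ_2 = 11.7639.

Step 4 — unit eigenvector for λ_1: solve (Sigma - λ_1 I)v = 0. First row:
  (15 - 16.2361)·v_x + (2)·v_y = 0, i.e. (-1.2361)·v_x + (2)·v_y = 0,
  so v ∝ (b, λ_1 - a) = (2, 1.2361) = u.
  ||u|| = √((2)² + (1.2361)²) = √(5.5279) ≈ 2.3511,
  v_1 = u/||u|| ≈ (0.8507, 0.5257) (||v_1|| = 1).

λ_1 = 16.2361,  λ_2 = 11.7639;  v_1 ≈ (0.8507, 0.5257)


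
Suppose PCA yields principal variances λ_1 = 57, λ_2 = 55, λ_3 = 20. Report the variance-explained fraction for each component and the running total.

Step 1 — total variance = trace(Sigma) = Σ λ_i = 57 + 55 + 20 = 132.

Step 2 — fraction explained by component i = λ_i / Σ λ:
  PC1: 57/132 = 0.4318
  PC2: 55/132 = 0.4167
  PC3: 20/132 = 0.1515

Step 3 — cumulative fraction after k components = (λ_1 + ... + λ_k) / Σ λ:
  k = 1: 57/132 = 0.4318
  k = 2: (57 + 55)/132 = 112/132 = 0.8485
  k = 3: (57 + 55 + 20)/132 = 132/132 = 1

Summary (fraction, with percent):

explained: PC1 0.4318 (43.18%), PC2 0.4167 (41.67%), PC3 0.1515 (15.15%);  cumulative: 0.4318, 0.8485, 1


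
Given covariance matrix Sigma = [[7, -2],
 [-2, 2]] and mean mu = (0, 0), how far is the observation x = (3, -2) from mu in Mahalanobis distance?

Step 1 — centre the observation: (x - mu) = (3, -2).

Step 2 — invert Sigma. det(Sigma) = 7·2 - (-2)² = 10.
  Sigma^{-1} = (1/det) · [[d, -b], [-b, a]] = [[0.2, 0.2],
 [0.2, 0.7]].

Step 3 — form the quadratic (x - mu)^T · Sigma^{-1} · (x - mu):
  Sigma^{-1} · (x - mu) = (0.2, -0.8).
  (x - mu)^T · [Sigma^{-1} · (x - mu)] = (3)·(0.2) + (-2)·(-0.8) = 2.2.

Step 4 — take square root: d = √(2.2) ≈ 1.4832.

d(x, mu) = √(2.2) ≈ 1.4832


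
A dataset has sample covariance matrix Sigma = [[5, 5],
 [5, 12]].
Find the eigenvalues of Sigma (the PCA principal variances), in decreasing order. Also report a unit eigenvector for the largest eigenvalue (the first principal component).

Step 1 — characteristic polynomial of 2×2 Sigma:
  det(Sigma - λI) = λ² - trace · λ + det = 0.
  trace = 5 + 12 = 17, det = 5·12 - (5)² = 35.
Step 2 — discriminant:
  Δ = trace² - 4·det = 289 - 140 = 149.
Step 3 — eigenvalues:
  λ = (trace ± √Δ)/2 = (17 ± 12.2066)/2,
  λ_1 = 14.6033,  λ_2 = 2.3967.

Step 4 — unit eigenvector for λ_1: solve (Sigma - λ_1 I)v = 0. First row:
  (5 - 14.6033)·v_x + (5)·v_y = 0, i.e. (-9.6033)·v_x + (5)·v_y = 0,
  so v ∝ (b, λ_1 - a) = (5, 9.6033) = u.
  ||u|| = √((5)² + (9.6033)²) = √(117.2229) ≈ 10.827,
  v_1 = u/||u|| ≈ (0.4618, 0.887) (||v_1|| = 1).

λ_1 = 14.6033,  λ_2 = 2.3967;  v_1 ≈ (0.4618, 0.887)


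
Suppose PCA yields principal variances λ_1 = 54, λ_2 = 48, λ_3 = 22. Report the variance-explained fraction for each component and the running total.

Step 1 — total variance = trace(Sigma) = Σ λ_i = 54 + 48 + 22 = 124.

Step 2 — fraction explained by component i = λ_i / Σ λ:
  PC1: 54/124 = 0.4355
  PC2: 48/124 = 0.3871
  PC3: 22/124 = 0.1774

Step 3 — cumulative fraction after k components = (λ_1 + ... + λ_k) / Σ λ:
  k = 1: 54/124 = 0.4355
  k = 2: (54 + 48)/124 = 102/124 = 0.8226
  k = 3: (54 + 48 + 22)/124 = 124/124 = 1

Summary (fraction, with percent):

explained: PC1 0.4355 (43.55%), PC2 0.3871 (38.71%), PC3 0.1774 (17.74%);  cumulative: 0.4355, 0.8226, 1


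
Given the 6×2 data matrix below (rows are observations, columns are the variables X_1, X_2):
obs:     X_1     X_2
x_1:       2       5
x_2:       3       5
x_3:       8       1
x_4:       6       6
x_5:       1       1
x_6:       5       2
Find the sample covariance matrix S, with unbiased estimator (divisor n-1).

Step 1 — column means:
  mean(X_1) = (2 + 3 + 8 + 6 + 1 + 5) / 6 = 25/6 = 4.1667
  mean(X_2) = (5 + 5 + 1 + 6 + 1 + 2) / 6 = 20/6 = 3.3333

Step 2 — sample covariance S[i,j] = (1/(n-1)) · Σ_k (x_{k,i} - mean_i) · (x_{k,j} - mean_j), with n-1 = 5.
  S[X_1,X_1] = ((-2.1667)·(-2.1667) + (-1.1667)·(-1.1667) + (3.8333)·(3.8333) + (1.8333)·(1.8333) + (-3.1667)·(-3.1667) + (0.8333)·(0.8333)) / 5 = 34.8333/5 = 6.9667
  S[X_1,X_2] = ((-2.1667)·(1.6667) + (-1.1667)·(1.6667) + (3.8333)·(-2.3333) + (1.8333)·(2.6667) + (-3.1667)·(-2.3333) + (0.8333)·(-1.3333)) / 5 = -3.3333/5 = -0.6667
  S[X_2,X_2] = ((1.6667)·(1.6667) + (1.6667)·(1.6667) + (-2.3333)·(-2.3333) + (2.6667)·(2.6667) + (-2.3333)·(-2.3333) + (-1.3333)·(-1.3333)) / 5 = 25.3333/5 = 5.0667

S is symmetric (S[j,i] = S[i,j]). Assembling:

S = [[6.9667, -0.6667],
 [-0.6667, 5.0667]]


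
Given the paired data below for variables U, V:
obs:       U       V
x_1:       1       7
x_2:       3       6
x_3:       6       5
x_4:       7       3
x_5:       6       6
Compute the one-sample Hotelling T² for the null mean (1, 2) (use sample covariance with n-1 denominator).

Step 1 — sample mean vector:
  mean(U) = (1 + 3 + 6 + 7 + 6) / 5 = 23/5 = 4.6
  mean(V) = (7 + 6 + 5 + 3 + 6) / 5 = 27/5 = 5.4
  x̄ = (4.6, 5.4),  deviation x̄ - mu_0 = (4.6, 5.4) - (1, 2) = (3.6, 3.4).

Step 2 — sample covariance matrix, S[i,j] = (1/(n-1)) · Σ_k (x_{k,i} - mean_i) · (x_{k,j} - mean_j), divisor n-1 = 4:
  S[U,U] = ((-3.6)·(-3.6) + (-1.6)·(-1.6) + (1.4)·(1.4) + (2.4)·(2.4) + (1.4)·(1.4)) / 4 = 25.2/4 = 6.3
  S[U,V] = ((-3.6)·(1.6) + (-1.6)·(0.6) + (1.4)·(-0.4) + (2.4)·(-2.4) + (1.4)·(0.6)) / 4 = -12.2/4 = -3.05
  S[V,V] = ((1.6)·(1.6) + (0.6)·(0.6) + (-0.4)·(-0.4) + (-2.4)·(-2.4) + (0.6)·(0.6)) / 4 = 9.2/4 = 2.3
  S = [[6.3, -3.05],
 [-3.05, 2.3]].

Step 3 — invert S. det(S) = 6.3·2.3 - (-3.05)² = 5.1875.
  S^{-1} = (1/det) · [[d, -b], [-b, a]] = [[0.4434, 0.588],
 [0.588, 1.2145]].

Step 4 — quadratic form (x̄ - mu_0)^T · S^{-1} · (x̄ - mu_0):
  S^{-1} · (x̄ - mu_0) = (3.5952, 6.2458),
  (x̄ - mu_0)^T · [...] = (3.6)·(3.5952) + (3.4)·(6.2458) = 34.1783.

Step 5 — scale by n: T² = 5 · 34.1783 = 170.8916.

T² ≈ 170.8916


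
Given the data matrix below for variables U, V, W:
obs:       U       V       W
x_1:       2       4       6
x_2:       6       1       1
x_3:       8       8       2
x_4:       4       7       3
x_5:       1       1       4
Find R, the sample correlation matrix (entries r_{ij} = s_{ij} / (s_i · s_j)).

Step 1 — column means:
  mean(U) = (2 + 6 + 8 + 4 + 1) / 5 = 21/5 = 4.2
  mean(V) = (4 + 1 + 8 + 7 + 1) / 5 = 21/5 = 4.2
  mean(W) = (6 + 1 + 2 + 3 + 4) / 5 = 16/5 = 3.2

Step 2 — sample variances and covariances s[i,j] = (1/(n-1)) · Σ_k (x_{k,i} - mean_i) · (x_{k,j} - mean_j), with n-1 = 4:
  s[U,U] = ((-2.2)·(-2.2) + (1.8)·(1.8) + (3.8)·(3.8) + (-0.2)·(-0.2) + (-3.2)·(-3.2)) / 4 = 32.8/4 = 8.2
  s[U,V] = ((-2.2)·(-0.2) + (1.8)·(-3.2) + (3.8)·(3.8) + (-0.2)·(2.8) + (-3.2)·(-3.2)) / 4 = 18.8/4 = 4.7
  s[U,W] = ((-2.2)·(2.8) + (1.8)·(-2.2) + (3.8)·(-1.2) + (-0.2)·(-0.2) + (-3.2)·(0.8)) / 4 = -17.2/4 = -4.3
  s[V,V] = ((-0.2)·(-0.2) + (-3.2)·(-3.2) + (3.8)·(3.8) + (2.8)·(2.8) + (-3.2)·(-3.2)) / 4 = 42.8/4 = 10.7
  s[V,W] = ((-0.2)·(2.8) + (-3.2)·(-2.2) + (3.8)·(-1.2) + (2.8)·(-0.2) + (-3.2)·(0.8)) / 4 = -1.2/4 = -0.3
  s[W,W] = ((2.8)·(2.8) + (-2.2)·(-2.2) + (-1.2)·(-1.2) + (-0.2)·(-0.2) + (0.8)·(0.8)) / 4 = 14.8/4 = 3.7
  Sample standard deviations s_i = √(s[i,i]):
  s(U) = √(8.2) = 2.8636
  s(V) = √(10.7) = 3.2711
  s(W) = √(3.7) = 1.9235

Step 3 — r_{ij} = s_{ij} / (s_i · s_j):
  r[U,U] = 1 (diagonal).
  r[U,V] = 4.7 / (2.8636 · 3.2711) = 4.7 / 9.367 = 0.5018
  r[U,W] = -4.3 / (2.8636 · 1.9235) = -4.3 / 5.5082 = -0.7807
  r[V,V] = 1 (diagonal).
  r[V,W] = -0.3 / (3.2711 · 1.9235) = -0.3 / 6.2921 = -0.0477
  r[W,W] = 1 (diagonal).

R is symmetric with unit diagonal. Assembling:

R = [[1, 0.5018, -0.7807],
 [0.5018, 1, -0.0477],
 [-0.7807, -0.0477, 1]]


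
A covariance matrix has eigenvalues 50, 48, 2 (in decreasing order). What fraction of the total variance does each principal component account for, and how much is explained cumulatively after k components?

Step 1 — total variance = trace(Sigma) = Σ λ_i = 50 + 48 + 2 = 100.

Step 2 — fraction explained by component i = λ_i / Σ λ:
  PC1: 50/100 = 0.5
  PC2: 48/100 = 0.48
  PC3: 2/100 = 0.02

Step 3 — cumulative fraction after k components = (λ_1 + ... + λ_k) / Σ λ:
  k = 1: 50/100 = 0.5
  k = 2: (50 + 48)/100 = 98/100 = 0.98
  k = 3: (50 + 48 + 2)/100 = 100/100 = 1

Summary (fraction, with percent):

explained: PC1 0.5 (50%), PC2 0.48 (48%), PC3 0.02 (2%);  cumulative: 0.5, 0.98, 1


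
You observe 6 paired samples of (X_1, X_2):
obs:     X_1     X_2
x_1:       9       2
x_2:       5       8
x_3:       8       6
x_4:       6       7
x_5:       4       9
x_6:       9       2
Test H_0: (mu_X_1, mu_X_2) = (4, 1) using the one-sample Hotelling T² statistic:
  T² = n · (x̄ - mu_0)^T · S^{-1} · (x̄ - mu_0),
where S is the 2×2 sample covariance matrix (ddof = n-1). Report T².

Step 1 — sample mean vector:
  mean(X_1) = (9 + 5 + 8 + 6 + 4 + 9) / 6 = 41/6 = 6.8333
  mean(X_2) = (2 + 8 + 6 + 7 + 9 + 2) / 6 = 34/6 = 5.6667
  x̄ = (6.8333, 5.6667),  deviation x̄ - mu_0 = (6.8333, 5.6667) - (4, 1) = (2.8333, 4.6667).

Step 2 — sample covariance matrix, S[i,j] = (1/(n-1)) · Σ_k (x_{k,i} - mean_i) · (x_{k,j} - mean_j), divisor n-1 = 5:
  S[X_1,X_1] = ((2.1667)·(2.1667) + (-1.8333)·(-1.8333) + (1.1667)·(1.1667) + (-0.8333)·(-0.8333) + (-2.8333)·(-2.8333) + (2.1667)·(2.1667)) / 5 = 22.8333/5 = 4.5667
  S[X_1,X_2] = ((2.1667)·(-3.6667) + (-1.8333)·(2.3333) + (1.1667)·(0.3333) + (-0.8333)·(1.3333) + (-2.8333)·(3.3333) + (2.1667)·(-3.6667)) / 5 = -30.3333/5 = -6.0667
  S[X_2,X_2] = ((-3.6667)·(-3.6667) + (2.3333)·(2.3333) + (0.3333)·(0.3333) + (1.3333)·(1.3333) + (3.3333)·(3.3333) + (-3.6667)·(-3.6667)) / 5 = 45.3333/5 = 9.0667
  S = [[4.5667, -6.0667],
 [-6.0667, 9.0667]].

Step 3 — invert S. det(S) = 4.5667·9.0667 - (-6.0667)² = 4.6.
  S^{-1} = (1/det) · [[d, -b], [-b, a]] = [[1.971, 1.3188],
 [1.3188, 0.9928]].

Step 4 — quadratic form (x̄ - mu_0)^T · S^{-1} · (x̄ - mu_0):
  S^{-1} · (x̄ - mu_0) = (11.7391, 8.3696),
  (x̄ - mu_0)^T · [...] = (2.8333)·(11.7391) + (4.6667)·(8.3696) = 72.3188.

Step 5 — scale by n: T² = 6 · 72.3188 = 433.913.

T² ≈ 433.913


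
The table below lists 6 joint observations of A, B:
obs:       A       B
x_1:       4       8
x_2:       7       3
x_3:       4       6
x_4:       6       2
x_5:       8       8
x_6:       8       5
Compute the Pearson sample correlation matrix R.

Step 1 — column means:
  mean(A) = (4 + 7 + 4 + 6 + 8 + 8) / 6 = 37/6 = 6.1667
  mean(B) = (8 + 3 + 6 + 2 + 8 + 5) / 6 = 32/6 = 5.3333

Step 2 — sample variances and covariances s[i,j] = (1/(n-1)) · Σ_k (x_{k,i} - mean_i) · (x_{k,j} - mean_j), with n-1 = 5:
  s[A,A] = ((-2.1667)·(-2.1667) + (0.8333)·(0.8333) + (-2.1667)·(-2.1667) + (-0.1667)·(-0.1667) + (1.8333)·(1.8333) + (1.8333)·(1.8333)) / 5 = 16.8333/5 = 3.3667
  s[A,B] = ((-2.1667)·(2.6667) + (0.8333)·(-2.3333) + (-2.1667)·(0.6667) + (-0.1667)·(-3.3333) + (1.8333)·(2.6667) + (1.8333)·(-0.3333)) / 5 = -4.3333/5 = -0.8667
  s[B,B] = ((2.6667)·(2.6667) + (-2.3333)·(-2.3333) + (0.6667)·(0.6667) + (-3.3333)·(-3.3333) + (2.6667)·(2.6667) + (-0.3333)·(-0.3333)) / 5 = 31.3333/5 = 6.2667
  Sample standard deviations s_i = √(s[i,i]):
  s(A) = √(3.3667) = 1.8348
  s(B) = √(6.2667) = 2.5033

Step 3 — r_{ij} = s_{ij} / (s_i · s_j):
  r[A,A] = 1 (diagonal).
  r[A,B] = -0.8667 / (1.8348 · 2.5033) = -0.8667 / 4.5932 = -0.1887
  r[B,B] = 1 (diagonal).

R is symmetric with unit diagonal. Assembling:

R = [[1, -0.1887],
 [-0.1887, 1]]


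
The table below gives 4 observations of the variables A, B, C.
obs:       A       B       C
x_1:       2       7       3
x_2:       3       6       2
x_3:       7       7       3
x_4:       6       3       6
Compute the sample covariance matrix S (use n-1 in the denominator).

Step 1 — column means:
  mean(A) = (2 + 3 + 7 + 6) / 4 = 18/4 = 4.5
  mean(B) = (7 + 6 + 7 + 3) / 4 = 23/4 = 5.75
  mean(C) = (3 + 2 + 3 + 6) / 4 = 14/4 = 3.5

Step 2 — sample covariance S[i,j] = (1/(n-1)) · Σ_k (x_{k,i} - mean_i) · (x_{k,j} - mean_j), with n-1 = 3.
  S[A,A] = ((-2.5)·(-2.5) + (-1.5)·(-1.5) + (2.5)·(2.5) + (1.5)·(1.5)) / 3 = 17/3 = 5.6667
  S[A,B] = ((-2.5)·(1.25) + (-1.5)·(0.25) + (2.5)·(1.25) + (1.5)·(-2.75)) / 3 = -4.5/3 = -1.5
  S[A,C] = ((-2.5)·(-0.5) + (-1.5)·(-1.5) + (2.5)·(-0.5) + (1.5)·(2.5)) / 3 = 6/3 = 2
  S[B,B] = ((1.25)·(1.25) + (0.25)·(0.25) + (1.25)·(1.25) + (-2.75)·(-2.75)) / 3 = 10.75/3 = 3.5833
  S[B,C] = ((1.25)·(-0.5) + (0.25)·(-1.5) + (1.25)·(-0.5) + (-2.75)·(2.5)) / 3 = -8.5/3 = -2.8333
  S[C,C] = ((-0.5)·(-0.5) + (-1.5)·(-1.5) + (-0.5)·(-0.5) + (2.5)·(2.5)) / 3 = 9/3 = 3

S is symmetric (S[j,i] = S[i,j]). Assembling:

S = [[5.6667, -1.5, 2],
 [-1.5, 3.5833, -2.8333],
 [2, -2.8333, 3]]


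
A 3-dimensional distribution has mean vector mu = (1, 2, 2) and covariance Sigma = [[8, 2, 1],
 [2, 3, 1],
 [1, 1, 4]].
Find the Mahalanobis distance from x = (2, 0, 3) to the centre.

Step 1 — centre the observation: (x - mu) = (1, -2, 1).

Step 2 — invert Sigma (cofactor / det for 3×3, or solve directly):
  Sigma^{-1} = [[0.1507, -0.0959, -0.0137],
 [-0.0959, 0.4247, -0.0822],
 [-0.0137, -0.0822, 0.274]].

Step 3 — form the quadratic (x - mu)^T · Sigma^{-1} · (x - mu):
  Sigma^{-1} · (x - mu) = (0.3288, -1.0274, 0.4247).
  (x - mu)^T · [Sigma^{-1} · (x - mu)] = (1)·(0.3288) + (-2)·(-1.0274) + (1)·(0.4247) = 2.8082.

Step 4 — take square root: d = √(2.8082) ≈ 1.6758.

d(x, mu) = √(2.8082) ≈ 1.6758


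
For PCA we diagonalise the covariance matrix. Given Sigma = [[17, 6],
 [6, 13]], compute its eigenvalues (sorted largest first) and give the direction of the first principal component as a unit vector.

Step 1 — characteristic polynomial of 2×2 Sigma:
  det(Sigma - λI) = λ² - trace · λ + det = 0.
  trace = 17 + 13 = 30, det = 17·13 - (6)² = 185.
Step 2 — discriminant:
  Δ = trace² - 4·det = 900 - 740 = 160.
Step 3 — eigenvalues:
  λ = (trace ± √Δ)/2 = (30 ± 12.6491)/2,
  λ_1 = 21.3246,  λ_2 = 8.6754.

Step 4 — unit eigenvector for λ_1: solve (Sigma - λ_1 I)v = 0. First row:
  (17 - 21.3246)·v_x + (6)·v_y = 0, i.e. (-4.3246)·v_x + (6)·v_y = 0,
  so v ∝ (b, λ_1 - a) = (6, 4.3246) = u.
  ||u|| = √((6)² + (4.3246)²) = √(54.7018) ≈ 7.3961,
  v_1 = u/||u|| ≈ (0.8112, 0.5847) (||v_1|| = 1).

λ_1 = 21.3246,  λ_2 = 8.6754;  v_1 ≈ (0.8112, 0.5847)


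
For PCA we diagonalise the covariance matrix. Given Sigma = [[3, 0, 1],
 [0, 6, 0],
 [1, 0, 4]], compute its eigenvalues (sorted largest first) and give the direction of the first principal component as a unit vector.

Step 1 — characteristic polynomial p(λ) = det(λI - Sigma) = λ³ - tr·λ² + c_1·λ - det, where tr = trace, c_1 = sum of the principal 2×2 minors, det = det(Sigma):
  tr = 3 + 6 + 4 = 13,
  c_1 = (3·6 - (0)²) + (3·4 - (1)²) + (6·4 - (0)²) = 18 + 11 + 24 = 53,
  det = 3·(6·4 - (0)²) - (0)·((0)·4 - (0)·(1)) + (1)·((0)·(0) - 6·(1)) = 3·(24) - (0)·(0) + (1)·(-6) = 66.
  So p(λ) = λ³ - 13λ² + 53λ - 66.
Step 2 — look for an integer root (rational root theorem: any rational root is an integer divisor of 66). Testing λ = 6:
  p(6) = 216 - 468 + 318 - 66 = 0  ✓
  Dividing out (λ - 6): p(λ) = (λ - 6)(λ² - 7λ + 11).
Step 3 — remaining eigenvalues from the quadratic λ² - 7λ + 11 = 0:
  Δ = 7² - 4·11 = 49 - 44 = 5,  λ = (7 ± √5)/2 = (7 ± 2.2361)/2 ≈ 4.618 or 2.382.
  Sorted: λ_1 = 6,  λ_2 = 4.618,  λ_3 = 2.382  (check: sum = 13 = tr ✓).

Step 4 — unit eigenvector for λ_1 = 6: v spans the null space of (Sigma - λ_1 I), whose rows are
  r_1 = (-3, 0, 1),  r_2 = (0, 0, 0),  r_3 = (1, 0, -2).
  v is orthogonal to every row, so take v ∝ r_1 × r_3 = ((0)·(-2) - (1)·(0), (1)·(1) - (-3)·(-2), (-3)·(0) - (0)·(1)) = (0, -5, 0).
  Rescale (divide by 5; multiply by -1 so the first nonzero entry is positive): u = (0, 1, 0).
  ||u|| = √((0)² + (1)² + (0)²) = √(1) = 1,  v_1 = u/||u|| ≈ (0, 1, 0) (||v_1|| = 1).

λ_1 = 6,  λ_2 = 4.618,  λ_3 = 2.382;  v_1 ≈ (0, 1, 0)
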